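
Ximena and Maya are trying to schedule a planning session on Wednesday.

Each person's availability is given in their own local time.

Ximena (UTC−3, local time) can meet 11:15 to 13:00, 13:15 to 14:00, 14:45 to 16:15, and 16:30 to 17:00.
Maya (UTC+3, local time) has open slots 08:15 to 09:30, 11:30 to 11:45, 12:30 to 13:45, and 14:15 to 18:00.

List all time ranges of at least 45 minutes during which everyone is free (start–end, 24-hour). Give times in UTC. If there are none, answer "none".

Ximena → UTC: 14:15–16:00, 16:15–17:00, 17:45–19:15, 19:30–20:00.
Maya → UTC: 05:15–06:30, 08:30–08:45, 09:30–10:45, 11:15–15:00.
Ximena ∩ Maya: 14:15–15:00.
Windows ≥ 45 min: 14:15–15:00.

14:15–15:00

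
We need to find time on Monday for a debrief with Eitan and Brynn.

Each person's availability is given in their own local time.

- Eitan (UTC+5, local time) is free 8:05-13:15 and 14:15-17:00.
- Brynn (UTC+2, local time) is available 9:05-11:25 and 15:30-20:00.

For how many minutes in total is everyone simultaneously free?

80 minutes

Eitan → UTC: 03:05–08:15, 09:15–12:00.
Brynn → UTC: 07:05–09:25, 13:30–18:00.
Eitan ∩ Brynn: 07:05–08:15, 09:15–09:25.
Total common minutes: 70 + 10 = 80.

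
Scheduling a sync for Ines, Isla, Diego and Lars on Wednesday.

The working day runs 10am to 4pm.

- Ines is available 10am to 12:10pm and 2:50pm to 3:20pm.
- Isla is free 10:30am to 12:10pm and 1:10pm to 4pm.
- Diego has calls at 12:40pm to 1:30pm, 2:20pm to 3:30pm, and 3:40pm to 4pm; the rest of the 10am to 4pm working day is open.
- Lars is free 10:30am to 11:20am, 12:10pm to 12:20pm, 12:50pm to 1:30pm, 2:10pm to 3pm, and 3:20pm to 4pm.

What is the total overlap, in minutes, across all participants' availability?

Diego free within 10:00–16:00: 10:00–12:40, 13:30–14:20, 15:30–15:40.
Ines ∩ Isla: 10:30–12:10, 14:50–15:20.
Ines ∩ Isla ∩ Diego: 10:30–12:10.
Ines ∩ Isla ∩ Diego ∩ Lars: 10:30–11:20.
Total common minutes: 50.

50 minutes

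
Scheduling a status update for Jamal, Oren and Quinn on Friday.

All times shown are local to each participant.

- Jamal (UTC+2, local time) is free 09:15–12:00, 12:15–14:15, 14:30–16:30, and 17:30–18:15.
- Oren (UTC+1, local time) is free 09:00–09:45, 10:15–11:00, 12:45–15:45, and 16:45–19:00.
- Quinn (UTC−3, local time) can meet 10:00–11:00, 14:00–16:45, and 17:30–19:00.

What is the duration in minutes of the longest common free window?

Jamal → UTC: 07:15–10:00, 10:15–12:15, 12:30–14:30, 15:30–16:15.
Oren → UTC: 08:00–08:45, 09:15–10:00, 11:45–14:45, 15:45–18:00.
Quinn → UTC: 13:00–14:00, 17:00–19:45, 20:30–22:00.
Jamal ∩ Oren: 08:00–08:45, 09:15–10:00, 11:45–12:15, 12:30–14:30, 15:45–16:15.
Jamal ∩ Oren ∩ Quinn: 13:00–14:00.
Single common window of 60 minutes.

60 minutes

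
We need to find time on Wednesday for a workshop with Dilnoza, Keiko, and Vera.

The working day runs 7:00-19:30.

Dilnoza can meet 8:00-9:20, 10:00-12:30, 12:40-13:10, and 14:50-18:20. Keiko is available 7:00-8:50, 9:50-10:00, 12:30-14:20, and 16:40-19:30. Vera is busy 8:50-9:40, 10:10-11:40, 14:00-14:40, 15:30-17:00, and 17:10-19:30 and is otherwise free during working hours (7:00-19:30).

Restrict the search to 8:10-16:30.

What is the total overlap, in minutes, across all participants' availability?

Vera free within 07:00–19:30: 07:00–08:50, 09:40–10:10, 11:40–14:00, 14:40–15:30, 17:00–17:10.
Dilnoza ∩ Keiko: 08:00–08:50, 12:40–13:10, 16:40–18:20.
Dilnoza ∩ Keiko ∩ Vera: 08:00–08:50, 12:40–13:10, 17:00–17:10.
Restricted to 08:10–16:30: 08:10–08:50, 12:40–13:10.
Total common minutes: 40 + 30 = 70.

70 minutes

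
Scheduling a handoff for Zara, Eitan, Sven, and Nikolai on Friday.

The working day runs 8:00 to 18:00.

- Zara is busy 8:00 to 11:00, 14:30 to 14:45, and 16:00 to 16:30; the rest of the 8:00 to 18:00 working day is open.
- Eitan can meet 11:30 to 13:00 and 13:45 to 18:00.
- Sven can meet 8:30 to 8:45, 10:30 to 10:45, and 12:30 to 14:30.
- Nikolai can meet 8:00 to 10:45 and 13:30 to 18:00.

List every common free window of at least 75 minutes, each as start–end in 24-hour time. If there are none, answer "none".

Zara free within 08:00–18:00: 11:00–14:30, 14:45–16:00, 16:30–18:00.
Zara ∩ Eitan: 11:30–13:00, 13:45–14:30, 14:45–16:00, 16:30–18:00.
Zara ∩ Eitan ∩ Sven: 12:30–13:00, 13:45–14:30.
Zara ∩ Eitan ∩ Sven ∩ Nikolai: 13:45–14:30.
Windows ≥ 75 min: (none).

none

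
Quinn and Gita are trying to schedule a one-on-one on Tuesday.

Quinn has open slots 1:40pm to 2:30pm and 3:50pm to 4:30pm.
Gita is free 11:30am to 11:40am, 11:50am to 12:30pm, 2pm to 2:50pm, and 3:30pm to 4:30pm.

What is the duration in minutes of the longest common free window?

Quinn ∩ Gita: 14:00–14:30, 15:50–16:30.
Common window lengths: 30, 40 min; longest is 40.

40 minutes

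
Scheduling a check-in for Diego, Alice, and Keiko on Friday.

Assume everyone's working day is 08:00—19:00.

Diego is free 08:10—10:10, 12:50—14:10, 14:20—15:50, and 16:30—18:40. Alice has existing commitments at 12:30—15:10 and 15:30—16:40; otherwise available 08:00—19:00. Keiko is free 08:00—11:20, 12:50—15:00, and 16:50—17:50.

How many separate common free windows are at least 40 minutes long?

Alice free within 08:00–19:00: 08:00–12:30, 15:10–15:30, 16:40–19:00.
Diego ∩ Alice: 08:10–10:10, 15:10–15:30, 16:40–18:40.
Diego ∩ Alice ∩ Keiko: 08:10–10:10, 16:50–17:50.
Windows ≥ 40 min: 08:10–10:10, 16:50–17:50.
That's 2 windows.

2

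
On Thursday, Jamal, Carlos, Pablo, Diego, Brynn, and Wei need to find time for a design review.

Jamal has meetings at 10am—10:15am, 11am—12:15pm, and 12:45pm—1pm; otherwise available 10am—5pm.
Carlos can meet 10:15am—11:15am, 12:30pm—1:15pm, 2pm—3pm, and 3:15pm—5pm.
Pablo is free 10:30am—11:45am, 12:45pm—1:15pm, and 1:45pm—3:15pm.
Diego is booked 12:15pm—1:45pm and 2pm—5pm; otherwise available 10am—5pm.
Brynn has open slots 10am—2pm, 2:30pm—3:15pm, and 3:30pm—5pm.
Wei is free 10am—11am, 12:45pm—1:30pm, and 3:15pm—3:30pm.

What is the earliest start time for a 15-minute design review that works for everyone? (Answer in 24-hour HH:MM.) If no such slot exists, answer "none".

Jamal free within 10:00–17:00: 10:15–11:00, 12:15–12:45, 13:00–17:00.
Diego free within 10:00–17:00: 10:00–12:15, 13:45–14:00.
Jamal ∩ Carlos: 10:15–11:00, 12:30–12:45, 13:00–13:15, 14:00–15:00, 15:15–17:00.
Jamal ∩ Carlos ∩ Pablo: 10:30–11:00, 13:00–13:15, 14:00–15:00.
Jamal ∩ Carlos ∩ Pablo ∩ Diego: 10:30–11:00.
Jamal ∩ Carlos ∩ Pablo ∩ Diego ∩ Brynn: 10:30–11:00.
Jamal ∩ Carlos ∩ Pablo ∩ Diego ∩ Brynn ∩ Wei: 10:30–11:00.
Windows ≥ 15 min: 10:30–11:00.
Earliest such window starts at 10:30.

10:30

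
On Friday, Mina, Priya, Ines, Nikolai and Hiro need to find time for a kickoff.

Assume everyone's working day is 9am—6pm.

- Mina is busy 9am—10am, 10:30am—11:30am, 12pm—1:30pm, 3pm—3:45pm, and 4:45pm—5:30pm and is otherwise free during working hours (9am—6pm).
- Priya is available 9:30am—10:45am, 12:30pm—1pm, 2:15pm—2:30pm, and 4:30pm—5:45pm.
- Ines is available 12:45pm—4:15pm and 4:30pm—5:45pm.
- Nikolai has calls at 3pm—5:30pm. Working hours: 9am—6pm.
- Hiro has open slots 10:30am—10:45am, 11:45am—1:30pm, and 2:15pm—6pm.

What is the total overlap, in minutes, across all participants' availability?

Mina free within 09:00–18:00: 10:00–10:30, 11:30–12:00, 13:30–15:00, 15:45–16:45, 17:30–18:00.
Nikolai free within 09:00–18:00: 09:00–15:00, 17:30–18:00.
Mina ∩ Priya: 10:00–10:30, 14:15–14:30, 16:30–16:45, 17:30–17:45.
Mina ∩ Priya ∩ Ines: 14:15–14:30, 16:30–16:45, 17:30–17:45.
Mina ∩ Priya ∩ Ines ∩ Nikolai: 14:15–14:30, 17:30–17:45.
Mina ∩ Priya ∩ Ines ∩ Nikolai ∩ Hiro: 14:15–14:30, 17:30–17:45.
Total common minutes: 15 + 15 = 30.

30 minutes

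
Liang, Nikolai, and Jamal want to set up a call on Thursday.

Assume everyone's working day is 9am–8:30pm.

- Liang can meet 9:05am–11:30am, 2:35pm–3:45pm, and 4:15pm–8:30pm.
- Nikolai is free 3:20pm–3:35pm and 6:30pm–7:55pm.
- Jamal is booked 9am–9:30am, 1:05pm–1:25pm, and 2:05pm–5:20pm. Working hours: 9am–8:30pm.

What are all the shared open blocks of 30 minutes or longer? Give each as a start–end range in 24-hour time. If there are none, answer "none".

Jamal free within 09:00–20:30: 09:30–13:05, 13:25–14:05, 17:20–20:30.
Liang ∩ Nikolai: 15:20–15:35, 18:30–19:55.
Liang ∩ Nikolai ∩ Jamal: 18:30–19:55.
Windows ≥ 30 min: 18:30–19:55.

18:30–19:55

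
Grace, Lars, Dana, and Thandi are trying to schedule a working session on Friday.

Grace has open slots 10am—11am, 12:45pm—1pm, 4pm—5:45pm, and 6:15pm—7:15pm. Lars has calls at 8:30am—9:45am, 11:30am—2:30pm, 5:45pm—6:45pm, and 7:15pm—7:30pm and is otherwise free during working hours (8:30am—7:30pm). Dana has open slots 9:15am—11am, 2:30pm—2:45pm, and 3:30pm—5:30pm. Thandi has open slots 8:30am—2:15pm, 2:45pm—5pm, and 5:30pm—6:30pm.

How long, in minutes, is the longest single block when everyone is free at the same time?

60 minutes

Lars free within 08:30–19:30: 09:45–11:30, 14:30–17:45, 18:45–19:15.
Grace ∩ Lars: 10:00–11:00, 16:00–17:45, 18:45–19:15.
Grace ∩ Lars ∩ Dana: 10:00–11:00, 16:00–17:30.
Grace ∩ Lars ∩ Dana ∩ Thandi: 10:00–11:00, 16:00–17:00.
Common window lengths: 60, 60 min; longest is 60.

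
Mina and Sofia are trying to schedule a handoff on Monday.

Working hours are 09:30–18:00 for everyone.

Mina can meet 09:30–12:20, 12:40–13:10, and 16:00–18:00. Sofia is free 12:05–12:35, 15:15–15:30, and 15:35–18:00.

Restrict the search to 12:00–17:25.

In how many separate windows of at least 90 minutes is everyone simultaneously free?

0

Mina ∩ Sofia: 12:05–12:20, 16:00–18:00.
Restricted to 12:00–17:25: 12:05–12:20, 16:00–17:25.
Windows ≥ 90 min: (none).
That's 0 windows.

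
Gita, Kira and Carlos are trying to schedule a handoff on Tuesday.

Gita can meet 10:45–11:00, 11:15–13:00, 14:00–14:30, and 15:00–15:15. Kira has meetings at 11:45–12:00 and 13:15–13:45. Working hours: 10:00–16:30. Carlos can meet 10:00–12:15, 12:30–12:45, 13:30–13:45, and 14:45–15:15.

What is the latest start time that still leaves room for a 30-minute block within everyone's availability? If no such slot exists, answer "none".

11:15

Kira free within 10:00–16:30: 10:00–11:45, 12:00–13:15, 13:45–16:30.
Gita ∩ Kira: 10:45–11:00, 11:15–11:45, 12:00–13:00, 14:00–14:30, 15:00–15:15.
Gita ∩ Kira ∩ Carlos: 10:45–11:00, 11:15–11:45, 12:00–12:15, 12:30–12:45, 15:00–15:15.
Windows ≥ 30 min: 11:15–11:45.
Latest start in the last window 11:15–11:45 is 11:45 − 30 min = 11:15.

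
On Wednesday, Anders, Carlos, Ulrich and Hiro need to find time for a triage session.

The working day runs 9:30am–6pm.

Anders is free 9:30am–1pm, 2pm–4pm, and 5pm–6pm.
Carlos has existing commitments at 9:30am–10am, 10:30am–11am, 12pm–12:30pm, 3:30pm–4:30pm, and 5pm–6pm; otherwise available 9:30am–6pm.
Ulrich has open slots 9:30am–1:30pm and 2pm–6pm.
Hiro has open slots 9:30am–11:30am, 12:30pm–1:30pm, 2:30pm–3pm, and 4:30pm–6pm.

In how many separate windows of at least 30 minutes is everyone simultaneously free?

4

Carlos free within 09:30–18:00: 10:00–10:30, 11:00–12:00, 12:30–15:30, 16:30–17:00.
Anders ∩ Carlos: 10:00–10:30, 11:00–12:00, 12:30–13:00, 14:00–15:30.
Anders ∩ Carlos ∩ Ulrich: 10:00–10:30, 11:00–12:00, 12:30–13:00, 14:00–15:30.
Anders ∩ Carlos ∩ Ulrich ∩ Hiro: 10:00–10:30, 11:00–11:30, 12:30–13:00, 14:30–15:00.
Windows ≥ 30 min: 10:00–10:30, 11:00–11:30, 12:30–13:00, 14:30–15:00.
That's 4 windows.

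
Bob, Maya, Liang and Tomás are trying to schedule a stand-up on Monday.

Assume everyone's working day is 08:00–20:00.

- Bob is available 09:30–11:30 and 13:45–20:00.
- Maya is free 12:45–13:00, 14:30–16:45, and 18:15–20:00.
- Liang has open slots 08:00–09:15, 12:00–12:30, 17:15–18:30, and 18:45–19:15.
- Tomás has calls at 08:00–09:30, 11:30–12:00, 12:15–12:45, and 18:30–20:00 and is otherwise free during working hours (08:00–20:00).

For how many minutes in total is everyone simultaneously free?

15 minutes

Tomás free within 08:00–20:00: 09:30–11:30, 12:00–12:15, 12:45–18:30.
Bob ∩ Maya: 14:30–16:45, 18:15–20:00.
Bob ∩ Maya ∩ Liang: 18:15–18:30, 18:45–19:15.
Bob ∩ Maya ∩ Liang ∩ Tomás: 18:15–18:30.
Total common minutes: 15.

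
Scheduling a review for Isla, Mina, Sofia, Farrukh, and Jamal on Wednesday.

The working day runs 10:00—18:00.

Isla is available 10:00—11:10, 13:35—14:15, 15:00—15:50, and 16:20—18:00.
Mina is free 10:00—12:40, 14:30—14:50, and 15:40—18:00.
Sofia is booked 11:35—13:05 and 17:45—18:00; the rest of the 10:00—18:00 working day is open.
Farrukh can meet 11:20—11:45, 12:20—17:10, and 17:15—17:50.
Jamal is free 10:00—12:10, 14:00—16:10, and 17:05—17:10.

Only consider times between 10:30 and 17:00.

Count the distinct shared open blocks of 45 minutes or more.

Sofia free within 10:00–18:00: 10:00–11:35, 13:05–17:45.
Isla ∩ Mina: 10:00–11:10, 15:40–15:50, 16:20–18:00.
Isla ∩ Mina ∩ Sofia: 10:00–11:10, 15:40–15:50, 16:20–17:45.
Isla ∩ Mina ∩ Sofia ∩ Farrukh: 15:40–15:50, 16:20–17:10, 17:15–17:45.
Isla ∩ Mina ∩ Sofia ∩ Farrukh ∩ Jamal: 15:40–15:50, 17:05–17:10.
Restricted to 10:30–17:00: 15:40–15:50.
Windows ≥ 45 min: (none).
That's 0 windows.

0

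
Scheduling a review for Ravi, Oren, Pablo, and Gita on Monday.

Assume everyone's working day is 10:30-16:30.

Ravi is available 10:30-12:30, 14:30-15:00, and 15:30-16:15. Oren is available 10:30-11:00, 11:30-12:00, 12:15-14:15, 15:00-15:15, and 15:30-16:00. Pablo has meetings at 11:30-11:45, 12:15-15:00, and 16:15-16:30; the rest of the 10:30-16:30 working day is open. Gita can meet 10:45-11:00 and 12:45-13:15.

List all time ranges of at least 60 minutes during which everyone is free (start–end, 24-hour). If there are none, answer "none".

Pablo free within 10:30–16:30: 10:30–11:30, 11:45–12:15, 15:00–16:15.
Ravi ∩ Oren: 10:30–11:00, 11:30–12:00, 12:15–12:30, 15:30–16:00.
Ravi ∩ Oren ∩ Pablo: 10:30–11:00, 11:45–12:00, 15:30–16:00.
Ravi ∩ Oren ∩ Pablo ∩ Gita: 10:45–11:00.
Windows ≥ 60 min: (none).

none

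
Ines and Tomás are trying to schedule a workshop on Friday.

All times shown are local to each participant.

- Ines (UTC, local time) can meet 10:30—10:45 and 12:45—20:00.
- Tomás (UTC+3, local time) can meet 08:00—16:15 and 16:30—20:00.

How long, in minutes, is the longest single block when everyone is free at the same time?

Ines → UTC: 10:30–10:45, 12:45–20:00.
Tomás → UTC: 05:00–13:15, 13:30–17:00.
Ines ∩ Tomás: 10:30–10:45, 12:45–13:15, 13:30–17:00.
Common window lengths: 15, 30, 210 min; longest is 210.

210 minutes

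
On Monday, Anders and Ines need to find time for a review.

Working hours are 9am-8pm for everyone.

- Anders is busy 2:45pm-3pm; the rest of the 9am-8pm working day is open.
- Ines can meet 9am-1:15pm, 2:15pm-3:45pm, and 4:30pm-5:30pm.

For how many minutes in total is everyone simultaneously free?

Anders free within 09:00–20:00: 09:00–14:45, 15:00–20:00.
Anders ∩ Ines: 09:00–13:15, 14:15–14:45, 15:00–15:45, 16:30–17:30.
Total common minutes: 255 + 30 + 45 + 60 = 390.

390 minutes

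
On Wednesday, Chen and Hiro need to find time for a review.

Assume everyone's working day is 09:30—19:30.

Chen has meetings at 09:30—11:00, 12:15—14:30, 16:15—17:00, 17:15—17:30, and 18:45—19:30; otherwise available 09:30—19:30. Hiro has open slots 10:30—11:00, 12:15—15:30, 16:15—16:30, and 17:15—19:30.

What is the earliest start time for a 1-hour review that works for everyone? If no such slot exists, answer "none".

14:30

Chen free within 09:30–19:30: 11:00–12:15, 14:30–16:15, 17:00–17:15, 17:30–18:45.
Chen ∩ Hiro: 14:30–15:30, 17:30–18:45.
Windows ≥ 60 min: 14:30–15:30, 17:30–18:45.
Earliest such window starts at 14:30.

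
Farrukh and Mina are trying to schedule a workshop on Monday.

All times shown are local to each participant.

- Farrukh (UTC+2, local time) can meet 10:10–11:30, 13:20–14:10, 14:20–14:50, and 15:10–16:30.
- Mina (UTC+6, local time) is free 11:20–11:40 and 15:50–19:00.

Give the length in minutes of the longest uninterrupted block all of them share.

50 minutes

Farrukh → UTC: 08:10–09:30, 11:20–12:10, 12:20–12:50, 13:10–14:30.
Mina → UTC: 05:20–05:40, 09:50–13:00.
Farrukh ∩ Mina: 11:20–12:10, 12:20–12:50.
Common window lengths: 50, 30 min; longest is 50.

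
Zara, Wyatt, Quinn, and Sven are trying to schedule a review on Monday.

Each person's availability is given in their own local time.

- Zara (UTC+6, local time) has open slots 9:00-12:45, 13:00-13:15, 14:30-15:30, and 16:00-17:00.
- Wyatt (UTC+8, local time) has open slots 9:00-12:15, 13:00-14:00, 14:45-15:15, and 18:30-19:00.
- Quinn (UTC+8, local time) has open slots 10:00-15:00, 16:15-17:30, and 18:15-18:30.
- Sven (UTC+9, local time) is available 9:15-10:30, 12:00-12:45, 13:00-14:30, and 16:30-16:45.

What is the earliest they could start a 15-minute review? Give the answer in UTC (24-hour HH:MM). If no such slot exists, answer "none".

Zara → UTC: 03:00–06:45, 07:00–07:15, 08:30–09:30, 10:00–11:00.
Wyatt → UTC: 01:00–04:15, 05:00–06:00, 06:45–07:15, 10:30–11:00.
Quinn → UTC: 02:00–07:00, 08:15–09:30, 10:15–10:30.
Sven → UTC: 00:15–01:30, 03:00–03:45, 04:00–05:30, 07:30–07:45.
Zara ∩ Wyatt: 03:00–04:15, 05:00–06:00, 07:00–07:15, 10:30–11:00.
Zara ∩ Wyatt ∩ Quinn: 03:00–04:15, 05:00–06:00.
Zara ∩ Wyatt ∩ Quinn ∩ Sven: 03:00–03:45, 04:00–04:15, 05:00–05:30.
Windows ≥ 15 min: 03:00–03:45, 04:00–04:15, 05:00–05:30.
Earliest such window starts at 03:00.

03:00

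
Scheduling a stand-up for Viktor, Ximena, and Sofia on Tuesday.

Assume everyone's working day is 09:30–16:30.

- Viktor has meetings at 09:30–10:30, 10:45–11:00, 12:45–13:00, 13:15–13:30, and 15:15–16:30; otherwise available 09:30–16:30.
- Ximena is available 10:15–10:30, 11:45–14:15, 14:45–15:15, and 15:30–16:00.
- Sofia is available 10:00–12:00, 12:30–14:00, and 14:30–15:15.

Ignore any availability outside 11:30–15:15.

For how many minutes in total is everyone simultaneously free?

Viktor free within 09:30–16:30: 10:30–10:45, 11:00–12:45, 13:00–13:15, 13:30–15:15.
Viktor ∩ Ximena: 11:45–12:45, 13:00–13:15, 13:30–14:15, 14:45–15:15.
Viktor ∩ Ximena ∩ Sofia: 11:45–12:00, 12:30–12:45, 13:00–13:15, 13:30–14:00, 14:45–15:15.
Restricted to 11:30–15:15: 11:45–12:00, 12:30–12:45, 13:00–13:15, 13:30–14:00, 14:45–15:15.
Total common minutes: 15 + 15 + 15 + 30 + 30 = 105.

105 minutes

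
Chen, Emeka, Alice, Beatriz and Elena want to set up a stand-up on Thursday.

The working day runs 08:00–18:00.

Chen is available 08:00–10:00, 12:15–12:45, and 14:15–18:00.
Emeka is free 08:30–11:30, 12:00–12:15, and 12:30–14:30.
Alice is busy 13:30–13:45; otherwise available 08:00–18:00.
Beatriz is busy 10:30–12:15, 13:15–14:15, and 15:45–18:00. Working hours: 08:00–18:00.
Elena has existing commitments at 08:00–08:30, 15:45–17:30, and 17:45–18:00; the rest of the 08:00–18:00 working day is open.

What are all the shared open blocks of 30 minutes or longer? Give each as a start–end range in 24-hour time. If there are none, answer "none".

Alice free within 08:00–18:00: 08:00–13:30, 13:45–18:00.
Beatriz free within 08:00–18:00: 08:00–10:30, 12:15–13:15, 14:15–15:45.
Elena free within 08:00–18:00: 08:30–15:45, 17:30–17:45.
Chen ∩ Emeka: 08:30–10:00, 12:30–12:45, 14:15–14:30.
Chen ∩ Emeka ∩ Alice: 08:30–10:00, 12:30–12:45, 14:15–14:30.
Chen ∩ Emeka ∩ Alice ∩ Beatriz: 08:30–10:00, 12:30–12:45, 14:15–14:30.
Chen ∩ Emeka ∩ Alice ∩ Beatriz ∩ Elena: 08:30–10:00, 12:30–12:45, 14:15–14:30.
Windows ≥ 30 min: 08:30–10:00.

08:30–10:00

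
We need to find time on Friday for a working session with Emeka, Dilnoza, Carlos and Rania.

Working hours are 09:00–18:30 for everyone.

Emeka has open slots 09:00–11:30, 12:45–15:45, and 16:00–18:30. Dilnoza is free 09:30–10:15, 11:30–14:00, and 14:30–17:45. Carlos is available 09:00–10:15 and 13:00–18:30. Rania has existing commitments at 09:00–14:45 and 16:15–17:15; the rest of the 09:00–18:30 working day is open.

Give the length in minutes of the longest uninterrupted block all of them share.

Rania free within 09:00–18:30: 14:45–16:15, 17:15–18:30.
Emeka ∩ Dilnoza: 09:30–10:15, 12:45–14:00, 14:30–15:45, 16:00–17:45.
Emeka ∩ Dilnoza ∩ Carlos: 09:30–10:15, 13:00–14:00, 14:30–15:45, 16:00–17:45.
Emeka ∩ Dilnoza ∩ Carlos ∩ Rania: 14:45–15:45, 16:00–16:15, 17:15–17:45.
Common window lengths: 60, 15, 30 min; longest is 60.

60 minutes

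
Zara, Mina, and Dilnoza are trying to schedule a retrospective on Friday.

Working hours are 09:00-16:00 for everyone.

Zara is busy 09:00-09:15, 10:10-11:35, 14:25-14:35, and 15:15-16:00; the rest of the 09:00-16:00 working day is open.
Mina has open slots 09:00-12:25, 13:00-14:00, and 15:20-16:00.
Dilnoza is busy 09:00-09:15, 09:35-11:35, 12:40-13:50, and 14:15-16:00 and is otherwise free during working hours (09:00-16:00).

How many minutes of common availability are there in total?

Zara free within 09:00–16:00: 09:15–10:10, 11:35–14:25, 14:35–15:15.
Dilnoza free within 09:00–16:00: 09:15–09:35, 11:35–12:40, 13:50–14:15.
Zara ∩ Mina: 09:15–10:10, 11:35–12:25, 13:00–14:00.
Zara ∩ Mina ∩ Dilnoza: 09:15–09:35, 11:35–12:25, 13:50–14:00.
Total common minutes: 20 + 50 + 10 = 80.

80 minutes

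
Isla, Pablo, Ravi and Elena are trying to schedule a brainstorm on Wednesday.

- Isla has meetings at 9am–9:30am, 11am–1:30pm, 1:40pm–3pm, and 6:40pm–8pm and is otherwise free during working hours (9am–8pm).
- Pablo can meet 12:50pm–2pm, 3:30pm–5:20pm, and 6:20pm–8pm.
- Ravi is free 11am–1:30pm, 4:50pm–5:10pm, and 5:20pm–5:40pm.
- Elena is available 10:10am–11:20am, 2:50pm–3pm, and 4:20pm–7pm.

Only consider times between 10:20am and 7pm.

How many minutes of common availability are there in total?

20 minutes

Isla free within 09:00–20:00: 09:30–11:00, 13:30–13:40, 15:00–18:40.
Isla ∩ Pablo: 13:30–13:40, 15:30–17:20, 18:20–18:40.
Isla ∩ Pablo ∩ Ravi: 16:50–17:10.
Isla ∩ Pablo ∩ Ravi ∩ Elena: 16:50–17:10.
Restricted to 10:20–19:00: 16:50–17:10.
Total common minutes: 20.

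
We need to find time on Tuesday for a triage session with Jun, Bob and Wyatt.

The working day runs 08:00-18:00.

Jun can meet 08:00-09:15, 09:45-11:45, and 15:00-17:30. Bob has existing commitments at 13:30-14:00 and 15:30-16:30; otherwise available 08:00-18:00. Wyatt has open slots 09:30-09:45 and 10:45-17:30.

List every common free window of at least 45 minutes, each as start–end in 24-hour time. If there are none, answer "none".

Bob free within 08:00–18:00: 08:00–13:30, 14:00–15:30, 16:30–18:00.
Jun ∩ Bob: 08:00–09:15, 09:45–11:45, 15:00–15:30, 16:30–17:30.
Jun ∩ Bob ∩ Wyatt: 10:45–11:45, 15:00–15:30, 16:30–17:30.
Windows ≥ 45 min: 10:45–11:45, 16:30–17:30.

10:45–11:45, 16:30–17:30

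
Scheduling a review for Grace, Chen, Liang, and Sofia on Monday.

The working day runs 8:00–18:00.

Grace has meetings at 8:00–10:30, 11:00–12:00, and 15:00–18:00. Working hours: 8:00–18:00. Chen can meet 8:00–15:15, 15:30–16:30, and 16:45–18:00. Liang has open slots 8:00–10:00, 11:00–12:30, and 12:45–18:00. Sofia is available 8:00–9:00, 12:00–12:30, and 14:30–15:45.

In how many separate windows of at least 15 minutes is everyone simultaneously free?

Grace free within 08:00–18:00: 10:30–11:00, 12:00–15:00.
Grace ∩ Chen: 10:30–11:00, 12:00–15:00.
Grace ∩ Chen ∩ Liang: 12:00–12:30, 12:45–15:00.
Grace ∩ Chen ∩ Liang ∩ Sofia: 12:00–12:30, 14:30–15:00.
Windows ≥ 15 min: 12:00–12:30, 14:30–15:00.
That's 2 windows.

2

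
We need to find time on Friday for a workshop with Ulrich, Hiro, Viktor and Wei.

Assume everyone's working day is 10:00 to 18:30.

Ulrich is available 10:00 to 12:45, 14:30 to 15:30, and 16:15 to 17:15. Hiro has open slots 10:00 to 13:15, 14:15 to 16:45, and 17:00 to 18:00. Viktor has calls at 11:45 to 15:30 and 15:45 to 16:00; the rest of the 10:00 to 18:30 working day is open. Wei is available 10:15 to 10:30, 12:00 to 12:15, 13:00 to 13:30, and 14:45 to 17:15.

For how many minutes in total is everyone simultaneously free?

Viktor free within 10:00–18:30: 10:00–11:45, 15:30–15:45, 16:00–18:30.
Ulrich ∩ Hiro: 10:00–12:45, 14:30–15:30, 16:15–16:45, 17:00–17:15.
Ulrich ∩ Hiro ∩ Viktor: 10:00–11:45, 16:15–16:45, 17:00–17:15.
Ulrich ∩ Hiro ∩ Viktor ∩ Wei: 10:15–10:30, 16:15–16:45, 17:00–17:15.
Total common minutes: 15 + 30 + 15 = 60.

60 minutes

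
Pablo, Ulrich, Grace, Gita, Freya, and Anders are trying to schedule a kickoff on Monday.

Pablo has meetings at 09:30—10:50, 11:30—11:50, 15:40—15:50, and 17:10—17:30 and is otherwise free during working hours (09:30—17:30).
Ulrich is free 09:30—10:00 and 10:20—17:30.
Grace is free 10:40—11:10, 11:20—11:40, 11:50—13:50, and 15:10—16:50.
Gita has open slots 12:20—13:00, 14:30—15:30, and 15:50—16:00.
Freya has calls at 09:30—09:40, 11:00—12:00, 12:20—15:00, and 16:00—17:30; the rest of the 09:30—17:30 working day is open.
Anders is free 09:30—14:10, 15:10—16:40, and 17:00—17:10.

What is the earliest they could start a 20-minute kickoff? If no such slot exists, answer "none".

Pablo free within 09:30–17:30: 10:50–11:30, 11:50–15:40, 15:50–17:10.
Freya free within 09:30–17:30: 09:40–11:00, 12:00–12:20, 15:00–16:00.
Pablo ∩ Ulrich: 10:50–11:30, 11:50–15:40, 15:50–17:10.
Pablo ∩ Ulrich ∩ Grace: 10:50–11:10, 11:20–11:30, 11:50–13:50, 15:10–15:40, 15:50–16:50.
Pablo ∩ Ulrich ∩ Grace ∩ Gita: 12:20–13:00, 15:10–15:30, 15:50–16:00.
Pablo ∩ Ulrich ∩ Grace ∩ Gita ∩ Freya: 15:10–15:30, 15:50–16:00.
Pablo ∩ Ulrich ∩ Grace ∩ Gita ∩ Freya ∩ Anders: 15:10–15:30, 15:50–16:00.
Windows ≥ 20 min: 15:10–15:30.
Earliest such window starts at 15:10.

15:10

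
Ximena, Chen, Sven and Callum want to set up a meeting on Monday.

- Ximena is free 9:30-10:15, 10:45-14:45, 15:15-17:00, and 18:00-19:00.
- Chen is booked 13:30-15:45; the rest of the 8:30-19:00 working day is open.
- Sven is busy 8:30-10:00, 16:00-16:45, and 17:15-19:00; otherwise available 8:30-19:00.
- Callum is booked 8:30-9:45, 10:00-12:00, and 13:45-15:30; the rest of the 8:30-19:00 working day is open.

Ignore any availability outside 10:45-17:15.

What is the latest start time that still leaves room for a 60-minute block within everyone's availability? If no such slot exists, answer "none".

12:30

Chen free within 08:30–19:00: 08:30–13:30, 15:45–19:00.
Sven free within 08:30–19:00: 10:00–16:00, 16:45–17:15.
Callum free within 08:30–19:00: 09:45–10:00, 12:00–13:45, 15:30–19:00.
Ximena ∩ Chen: 09:30–10:15, 10:45–13:30, 15:45–17:00, 18:00–19:00.
Ximena ∩ Chen ∩ Sven: 10:00–10:15, 10:45–13:30, 15:45–16:00, 16:45–17:00.
Ximena ∩ Chen ∩ Sven ∩ Callum: 12:00–13:30, 15:45–16:00, 16:45–17:00.
Restricted to 10:45–17:15: 12:00–13:30, 15:45–16:00, 16:45–17:00.
Windows ≥ 60 min: 12:00–13:30.
Latest start in the last window 12:00–13:30 is 13:30 − 60 min = 12:30.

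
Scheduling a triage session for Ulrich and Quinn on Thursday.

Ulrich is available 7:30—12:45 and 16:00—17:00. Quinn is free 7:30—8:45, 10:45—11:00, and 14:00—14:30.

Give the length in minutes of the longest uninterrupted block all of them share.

75 minutes

Ulrich ∩ Quinn: 07:30–08:45, 10:45–11:00.
Common window lengths: 75, 15 min; longest is 75.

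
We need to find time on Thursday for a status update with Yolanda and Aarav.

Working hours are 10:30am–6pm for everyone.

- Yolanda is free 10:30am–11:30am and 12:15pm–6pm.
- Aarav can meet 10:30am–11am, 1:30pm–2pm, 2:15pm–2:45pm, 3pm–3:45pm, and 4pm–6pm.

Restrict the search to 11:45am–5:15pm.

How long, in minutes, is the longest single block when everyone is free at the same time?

75 minutes

Yolanda ∩ Aarav: 10:30–11:00, 13:30–14:00, 14:15–14:45, 15:00–15:45, 16:00–18:00.
Restricted to 11:45–17:15: 13:30–14:00, 14:15–14:45, 15:00–15:45, 16:00–17:15.
Common window lengths: 30, 30, 45, 75 min; longest is 75.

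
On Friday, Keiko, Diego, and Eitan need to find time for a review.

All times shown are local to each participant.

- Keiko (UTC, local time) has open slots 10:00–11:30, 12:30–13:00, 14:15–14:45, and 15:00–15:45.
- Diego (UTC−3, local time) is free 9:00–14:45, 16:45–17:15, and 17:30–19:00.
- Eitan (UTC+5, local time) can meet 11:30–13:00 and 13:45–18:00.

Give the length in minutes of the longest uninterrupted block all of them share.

30 minutes

Keiko → UTC: 10:00–11:30, 12:30–13:00, 14:15–14:45, 15:00–15:45.
Diego → UTC: 12:00–17:45, 19:45–20:15, 20:30–22:00.
Eitan → UTC: 06:30–08:00, 08:45–13:00.
Keiko ∩ Diego: 12:30–13:00, 14:15–14:45, 15:00–15:45.
Keiko ∩ Diego ∩ Eitan: 12:30–13:00.
Single common window of 30 minutes.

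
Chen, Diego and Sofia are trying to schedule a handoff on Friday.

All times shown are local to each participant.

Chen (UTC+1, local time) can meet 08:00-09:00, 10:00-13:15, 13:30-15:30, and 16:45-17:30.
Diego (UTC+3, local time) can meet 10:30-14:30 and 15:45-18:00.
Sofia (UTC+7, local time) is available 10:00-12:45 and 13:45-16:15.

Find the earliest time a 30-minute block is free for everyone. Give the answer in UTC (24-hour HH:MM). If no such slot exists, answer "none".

07:30

Chen → UTC: 07:00–08:00, 09:00–12:15, 12:30–14:30, 15:45–16:30.
Diego → UTC: 07:30–11:30, 12:45–15:00.
Sofia → UTC: 03:00–05:45, 06:45–09:15.
Chen ∩ Diego: 07:30–08:00, 09:00–11:30, 12:45–14:30.
Chen ∩ Diego ∩ Sofia: 07:30–08:00, 09:00–09:15.
Windows ≥ 30 min: 07:30–08:00.
Earliest such window starts at 07:30.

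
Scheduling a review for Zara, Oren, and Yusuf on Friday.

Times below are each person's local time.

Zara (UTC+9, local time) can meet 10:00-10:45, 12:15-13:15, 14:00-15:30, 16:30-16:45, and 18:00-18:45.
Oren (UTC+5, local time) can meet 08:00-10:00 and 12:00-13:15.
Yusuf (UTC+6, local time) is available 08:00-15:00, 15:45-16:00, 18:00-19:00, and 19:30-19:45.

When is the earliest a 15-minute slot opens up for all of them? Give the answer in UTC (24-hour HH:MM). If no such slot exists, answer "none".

Zara → UTC: 01:00–01:45, 03:15–04:15, 05:00–06:30, 07:30–07:45, 09:00–09:45.
Oren → UTC: 03:00–05:00, 07:00–08:15.
Yusuf → UTC: 02:00–09:00, 09:45–10:00, 12:00–13:00, 13:30–13:45.
Zara ∩ Oren: 03:15–04:15, 07:30–07:45.
Zara ∩ Oren ∩ Yusuf: 03:15–04:15, 07:30–07:45.
Windows ≥ 15 min: 03:15–04:15, 07:30–07:45.
Earliest such window starts at 03:15.

03:15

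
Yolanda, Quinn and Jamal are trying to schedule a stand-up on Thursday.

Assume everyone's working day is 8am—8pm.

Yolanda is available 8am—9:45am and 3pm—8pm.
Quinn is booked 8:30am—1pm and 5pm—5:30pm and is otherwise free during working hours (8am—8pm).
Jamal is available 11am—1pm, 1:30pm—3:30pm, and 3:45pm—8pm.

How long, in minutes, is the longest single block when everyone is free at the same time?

150 minutes

Quinn free within 08:00–20:00: 08:00–08:30, 13:00–17:00, 17:30–20:00.
Yolanda ∩ Quinn: 08:00–08:30, 15:00–17:00, 17:30–20:00.
Yolanda ∩ Quinn ∩ Jamal: 15:00–15:30, 15:45–17:00, 17:30–20:00.
Common window lengths: 30, 75, 150 min; longest is 150.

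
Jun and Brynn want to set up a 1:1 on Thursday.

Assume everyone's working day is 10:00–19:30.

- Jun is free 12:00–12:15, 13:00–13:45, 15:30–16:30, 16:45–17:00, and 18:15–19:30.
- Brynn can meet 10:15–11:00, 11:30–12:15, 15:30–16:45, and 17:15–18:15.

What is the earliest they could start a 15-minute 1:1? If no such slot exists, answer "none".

12:00

Jun ∩ Brynn: 12:00–12:15, 15:30–16:30.
Windows ≥ 15 min: 12:00–12:15, 15:30–16:30.
Earliest such window starts at 12:00.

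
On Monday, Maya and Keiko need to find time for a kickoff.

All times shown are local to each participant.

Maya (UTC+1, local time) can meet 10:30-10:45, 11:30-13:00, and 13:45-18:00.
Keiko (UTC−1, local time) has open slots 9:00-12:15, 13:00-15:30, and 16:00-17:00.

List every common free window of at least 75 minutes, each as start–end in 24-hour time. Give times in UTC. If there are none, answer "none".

Maya → UTC: 09:30–09:45, 10:30–12:00, 12:45–17:00.
Keiko → UTC: 10:00–13:15, 14:00–16:30, 17:00–18:00.
Maya ∩ Keiko: 10:30–12:00, 12:45–13:15, 14:00–16:30.
Windows ≥ 75 min: 10:30–12:00, 14:00–16:30.

10:30–12:00, 14:00–16:30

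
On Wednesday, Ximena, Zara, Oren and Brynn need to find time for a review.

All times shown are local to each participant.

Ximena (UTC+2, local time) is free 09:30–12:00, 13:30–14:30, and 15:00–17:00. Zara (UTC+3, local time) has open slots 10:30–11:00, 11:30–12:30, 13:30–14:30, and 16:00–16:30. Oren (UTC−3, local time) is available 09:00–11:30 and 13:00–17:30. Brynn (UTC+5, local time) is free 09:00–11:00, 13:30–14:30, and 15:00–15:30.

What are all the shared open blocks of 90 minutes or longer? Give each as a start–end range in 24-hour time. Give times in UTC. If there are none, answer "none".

none

Ximena → UTC: 07:30–10:00, 11:30–12:30, 13:00–15:00.
Zara → UTC: 07:30–08:00, 08:30–09:30, 10:30–11:30, 13:00–13:30.
Oren → UTC: 12:00–14:30, 16:00–20:30.
Brynn → UTC: 04:00–06:00, 08:30–09:30, 10:00–10:30.
Ximena ∩ Zara: 07:30–08:00, 08:30–09:30, 13:00–13:30.
Ximena ∩ Zara ∩ Oren: 13:00–13:30.
Ximena ∩ Zara ∩ Oren ∩ Brynn: (none).
Windows ≥ 90 min: (none).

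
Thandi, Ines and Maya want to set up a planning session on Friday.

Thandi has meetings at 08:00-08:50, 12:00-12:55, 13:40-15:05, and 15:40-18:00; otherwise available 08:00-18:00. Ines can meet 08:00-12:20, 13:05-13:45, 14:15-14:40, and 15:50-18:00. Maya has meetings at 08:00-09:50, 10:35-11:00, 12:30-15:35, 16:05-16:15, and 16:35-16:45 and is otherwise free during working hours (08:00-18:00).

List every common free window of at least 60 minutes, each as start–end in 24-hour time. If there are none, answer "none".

Thandi free within 08:00–18:00: 08:50–12:00, 12:55–13:40, 15:05–15:40.
Maya free within 08:00–18:00: 09:50–10:35, 11:00–12:30, 15:35–16:05, 16:15–16:35, 16:45–18:00.
Thandi ∩ Ines: 08:50–12:00, 13:05–13:40.
Thandi ∩ Ines ∩ Maya: 09:50–10:35, 11:00–12:00.
Windows ≥ 60 min: 11:00–12:00.

11:00–12:00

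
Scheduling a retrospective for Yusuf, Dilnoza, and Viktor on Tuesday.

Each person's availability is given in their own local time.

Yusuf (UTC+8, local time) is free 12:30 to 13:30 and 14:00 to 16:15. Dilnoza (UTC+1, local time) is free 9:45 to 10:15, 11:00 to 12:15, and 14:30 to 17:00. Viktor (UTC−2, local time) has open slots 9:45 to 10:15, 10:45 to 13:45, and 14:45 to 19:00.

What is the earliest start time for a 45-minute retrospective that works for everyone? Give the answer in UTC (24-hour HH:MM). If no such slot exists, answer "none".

Yusuf → UTC: 04:30–05:30, 06:00–08:15.
Dilnoza → UTC: 08:45–09:15, 10:00–11:15, 13:30–16:00.
Viktor → UTC: 11:45–12:15, 12:45–15:45, 16:45–21:00.
Yusuf ∩ Dilnoza: (none).
Yusuf ∩ Dilnoza ∩ Viktor: (none).
Windows ≥ 45 min: (none).

none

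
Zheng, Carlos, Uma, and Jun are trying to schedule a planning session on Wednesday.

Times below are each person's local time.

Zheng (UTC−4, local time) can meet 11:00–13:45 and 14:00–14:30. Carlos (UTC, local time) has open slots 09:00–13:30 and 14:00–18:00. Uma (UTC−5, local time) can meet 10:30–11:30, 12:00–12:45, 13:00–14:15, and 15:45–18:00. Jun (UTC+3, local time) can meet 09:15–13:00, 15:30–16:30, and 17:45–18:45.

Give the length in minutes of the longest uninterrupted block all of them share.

Zheng → UTC: 15:00–17:45, 18:00–18:30.
Carlos → UTC: 09:00–13:30, 14:00–18:00.
Uma → UTC: 15:30–16:30, 17:00–17:45, 18:00–19:15, 20:45–23:00.
Jun → UTC: 06:15–10:00, 12:30–13:30, 14:45–15:45.
Zheng ∩ Carlos: 15:00–17:45.
Zheng ∩ Carlos ∩ Uma: 15:30–16:30, 17:00–17:45.
Zheng ∩ Carlos ∩ Uma ∩ Jun: 15:30–15:45.
Single common window of 15 minutes.

15 minutes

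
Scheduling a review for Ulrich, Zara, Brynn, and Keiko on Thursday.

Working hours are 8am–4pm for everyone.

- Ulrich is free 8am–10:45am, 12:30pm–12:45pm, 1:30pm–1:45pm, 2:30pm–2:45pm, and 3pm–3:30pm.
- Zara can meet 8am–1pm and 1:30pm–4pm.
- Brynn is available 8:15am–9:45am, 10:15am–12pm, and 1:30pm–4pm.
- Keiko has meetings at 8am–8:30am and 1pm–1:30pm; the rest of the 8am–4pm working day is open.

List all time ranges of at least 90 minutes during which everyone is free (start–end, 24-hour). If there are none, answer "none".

none

Keiko free within 08:00–16:00: 08:30–13:00, 13:30–16:00.
Ulrich ∩ Zara: 08:00–10:45, 12:30–12:45, 13:30–13:45, 14:30–14:45, 15:00–15:30.
Ulrich ∩ Zara ∩ Brynn: 08:15–09:45, 10:15–10:45, 13:30–13:45, 14:30–14:45, 15:00–15:30.
Ulrich ∩ Zara ∩ Brynn ∩ Keiko: 08:30–09:45, 10:15–10:45, 13:30–13:45, 14:30–14:45, 15:00–15:30.
Windows ≥ 90 min: (none).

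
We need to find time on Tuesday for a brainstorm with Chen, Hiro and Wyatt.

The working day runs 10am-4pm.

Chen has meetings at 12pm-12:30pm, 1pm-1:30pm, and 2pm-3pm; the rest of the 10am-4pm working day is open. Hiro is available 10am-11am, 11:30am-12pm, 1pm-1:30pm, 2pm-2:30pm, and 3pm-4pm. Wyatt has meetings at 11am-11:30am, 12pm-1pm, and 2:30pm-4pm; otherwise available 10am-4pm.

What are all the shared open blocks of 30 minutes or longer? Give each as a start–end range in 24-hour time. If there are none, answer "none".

10:00–11:00, 11:30–12:00

Chen free within 10:00–16:00: 10:00–12:00, 12:30–13:00, 13:30–14:00, 15:00–16:00.
Wyatt free within 10:00–16:00: 10:00–11:00, 11:30–12:00, 13:00–14:30.
Chen ∩ Hiro: 10:00–11:00, 11:30–12:00, 15:00–16:00.
Chen ∩ Hiro ∩ Wyatt: 10:00–11:00, 11:30–12:00.
Windows ≥ 30 min: 10:00–11:00, 11:30–12:00.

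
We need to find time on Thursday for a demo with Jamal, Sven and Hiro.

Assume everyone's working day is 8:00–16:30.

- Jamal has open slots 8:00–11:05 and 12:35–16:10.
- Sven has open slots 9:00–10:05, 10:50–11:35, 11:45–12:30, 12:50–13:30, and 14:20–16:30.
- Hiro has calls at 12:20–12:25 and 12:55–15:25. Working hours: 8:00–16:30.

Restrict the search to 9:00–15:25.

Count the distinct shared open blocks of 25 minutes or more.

1

Hiro free within 08:00–16:30: 08:00–12:20, 12:25–12:55, 15:25–16:30.
Jamal ∩ Sven: 09:00–10:05, 10:50–11:05, 12:50–13:30, 14:20–16:10.
Jamal ∩ Sven ∩ Hiro: 09:00–10:05, 10:50–11:05, 12:50–12:55, 15:25–16:10.
Restricted to 09:00–15:25: 09:00–10:05, 10:50–11:05, 12:50–12:55.
Windows ≥ 25 min: 09:00–10:05.
That's 1 window.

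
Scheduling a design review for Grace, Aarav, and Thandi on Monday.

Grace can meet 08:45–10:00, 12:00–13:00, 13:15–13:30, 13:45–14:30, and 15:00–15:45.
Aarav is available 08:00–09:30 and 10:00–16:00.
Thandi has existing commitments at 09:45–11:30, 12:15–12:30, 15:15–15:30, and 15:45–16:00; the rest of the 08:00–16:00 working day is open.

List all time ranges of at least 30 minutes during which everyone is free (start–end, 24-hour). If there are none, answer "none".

08:45–09:30, 12:30–13:00, 13:45–14:30

Thandi free within 08:00–16:00: 08:00–09:45, 11:30–12:15, 12:30–15:15, 15:30–15:45.
Grace ∩ Aarav: 08:45–09:30, 12:00–13:00, 13:15–13:30, 13:45–14:30, 15:00–15:45.
Grace ∩ Aarav ∩ Thandi: 08:45–09:30, 12:00–12:15, 12:30–13:00, 13:15–13:30, 13:45–14:30, 15:00–15:15, 15:30–15:45.
Windows ≥ 30 min: 08:45–09:30, 12:30–13:00, 13:45–14:30.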